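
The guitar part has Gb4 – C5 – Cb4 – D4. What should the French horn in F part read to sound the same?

First find concert pitch: the guitar sounds a perfect octave below written, so Gb4 C5 Cb4 D4 sounds Gb3 C4 Cb3 D3.
Then write for French horn in F: it sounds a perfect fifth below written, so the part must be a perfect fifth above concert.
Gb3 → Db4
C4 → G4
Cb3 → Gb3
D3 → A3

Db4 G4 Gb3 A3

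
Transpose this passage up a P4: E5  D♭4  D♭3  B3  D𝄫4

E5 becomes A5
Db4 becomes Gb4
Db3 becomes Gb3
B3 becomes E4
Dbb4 becomes Gbb4

A5 Gb4 Gb3 E4 Gbb4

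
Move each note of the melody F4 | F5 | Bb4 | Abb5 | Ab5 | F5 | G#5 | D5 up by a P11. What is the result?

Bb5 Bb6 Eb6 Dbb7 Db7 Bb6 C#7 G6

F4 up a perfect eleventh is Bb5.
F5: an eleventh up reaches B, and 17 semitones makes it Bb6.
Bb4: an eleventh up reaches E, and 17 semitones makes it Eb6.
A perfect eleventh up from Abb5 gives Dbb7.
Ab5: an eleventh up reaches D, and 17 semitones makes it Db7.
F5 up a perfect eleventh is Bb6.
G#5: an eleventh up reaches C, and 17 semitones makes it C#7.
D5 up a perfect eleventh is G6.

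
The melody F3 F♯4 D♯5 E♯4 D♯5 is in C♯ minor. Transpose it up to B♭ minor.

Ebb4 Eb5 C6 D5 C6

C♯ minor to B♭ minor up is a diminished seventh, so every note moves up by that interval.
F3 -> Ebb4
F#4 -> Eb5
D#5 -> C6
E#4 -> D5
D#5 -> C6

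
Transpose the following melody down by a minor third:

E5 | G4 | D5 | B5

E5 → C#5
G4 → E4
D5 → B4
B5 → G#5

C#5 E4 B4 G#5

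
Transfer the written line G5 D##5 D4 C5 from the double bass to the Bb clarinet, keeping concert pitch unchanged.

A4 E##4 E3 D4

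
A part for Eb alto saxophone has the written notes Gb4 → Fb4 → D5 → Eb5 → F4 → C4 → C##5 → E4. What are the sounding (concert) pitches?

Bbb3 Abb3 F4 Gb4 Ab3 Eb3 E#4 G3

The Eb alto saxophone sounds a major sixth below written, so transpose each written note down a major sixth.
Gb4 gives Bbb3
Fb4 gives Abb3
D5 gives F4
Eb5 gives Gb4
F4 gives Ab3
C4 gives Eb3
C##5 gives E#4
E4 gives G3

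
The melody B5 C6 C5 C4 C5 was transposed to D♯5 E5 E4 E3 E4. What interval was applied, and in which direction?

down a minor sixth

Take the first pair: B5 → D#5. B to D spans 6 letter names, so the interval is some kind of sixth.
D#5 to B5 is 8 semitones, which makes it a minor sixth; the second version is lower, so the direction is down.
Checking another pair — C5 → E4 — gives the same interval.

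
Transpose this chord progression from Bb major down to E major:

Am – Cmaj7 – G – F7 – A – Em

Bb major down to E major is a diminished fifth; each chord root moves by that interval while the quality stays the same.
Am: root A down a diminished fifth → D#, giving D#m.
Cmaj7: root C down a diminished fifth → F#, giving F#maj7.
G: root G down a diminished fifth → C#, giving C#.
F7: root F down a diminished fifth → B, giving B7.
A: root A down a diminished fifth → D#, giving D#.
Em: root E down a diminished fifth → A#, giving A#m.

D#m F#maj7 C# B7 D# A#m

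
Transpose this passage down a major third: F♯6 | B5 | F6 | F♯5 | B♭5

F#6 → D6
B5 → G5
F6 → Db6
F#5 → D5
Bb5 → Gb5

D6 G5 Db6 D5 Gb5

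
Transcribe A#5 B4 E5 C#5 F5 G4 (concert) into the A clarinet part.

The A clarinet sounds a minor third below written, so the written part must be a minor third above concert — transpose each note up.
A#5 to C#6
B4 to D5
E5 to G5
C#5 to E5
F5 to Ab5
G4 to Bb4

C#6 D5 G5 E5 Ab5 Bb4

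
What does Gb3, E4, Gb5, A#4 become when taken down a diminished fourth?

Gb3 down a diminished fourth is D3.
E4 down a diminished fourth is B#3.
Gb5 down a diminished fourth is D5.
A diminished fourth down from A#4 gives E##4.

D3 B#3 D5 E##4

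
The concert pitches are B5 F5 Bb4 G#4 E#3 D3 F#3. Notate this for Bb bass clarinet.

C#7 G6 C6 A#5 F##4 E4 G#4

The Bb bass clarinet sounds a major ninth below written, so the written part must be a major ninth above concert — transpose each note up.
B5 gives C#7
F5 gives G6
Bb4 gives C6
G#4 gives A#5
E#3 gives F##4
D3 gives E4
F#3 gives G#4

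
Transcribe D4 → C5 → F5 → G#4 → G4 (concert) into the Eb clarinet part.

B3 A4 D5 E#4 E4

Written C4 sounds as Eb4 on the Eb clarinet, so concert pitches are written a minor third down.
D4 gives B3
C5 gives A4
F5 gives D5
G#4 gives E#4
G4 gives E4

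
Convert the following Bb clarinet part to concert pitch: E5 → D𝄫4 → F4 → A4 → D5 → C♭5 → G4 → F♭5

The Bb clarinet sounds a major second below written, so transpose each written note down a major second.
E5 gives D5
Dbb4 gives Cbb4
F4 gives Eb4
A4 gives G4
D5 gives C5
Cb5 gives Bbb4
G4 gives F4
Fb5 gives Ebb5

D5 Cbb4 Eb4 G4 C5 Bbb4 F4 Ebb5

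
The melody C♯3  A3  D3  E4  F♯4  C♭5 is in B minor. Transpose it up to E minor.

F#3 D4 G3 A4 B4 Fb5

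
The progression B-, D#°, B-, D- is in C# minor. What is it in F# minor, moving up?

C# minor up to F# minor is a perfect fourth; each chord root moves by that interval while the quality stays the same.
B-: root B up a perfect fourth → E, giving E-.
D#°: root D# up a perfect fourth → G#, giving G#°.
B-: root B up a perfect fourth → E, giving E-.
D-: root D up a perfect fourth → G, giving G-.

E- G#° E- G-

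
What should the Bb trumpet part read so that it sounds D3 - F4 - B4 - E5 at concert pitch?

E3 G4 C#5 F#5

Written C4 sounds as Bb3 on the Bb trumpet, so concert pitches are written a major second up.
D3 to E3
F4 to G4
B4 to C#5
E5 to F#5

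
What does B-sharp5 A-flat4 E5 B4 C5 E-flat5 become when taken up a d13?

B#5 -> G7
Ab4 -> Fbb6
E5 -> Cb7
B4 -> Gb6
C5 -> Abb6
Eb5 -> Cbb7

G7 Fbb6 Cb7 Gb6 Abb6 Cbb7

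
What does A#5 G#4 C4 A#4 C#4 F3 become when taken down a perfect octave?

A#5 down a perfect octave is A#4.
A perfect octave down from G#4 gives G#3.
C4 down a perfect octave is C3.
A perfect octave down from A#4 gives A#3.
A perfect octave down from C#4 gives C#3.
A perfect octave down from F3 gives F2.

A#4 G#3 C3 A#3 C#3 F2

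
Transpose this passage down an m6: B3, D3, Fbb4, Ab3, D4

B3: a sixth down reaches D, and 8 semitones makes it D#3.
D3 down a minor sixth is F#2.
A minor sixth down from Fbb4 gives Abb3.
Ab3: a sixth down reaches C, and 8 semitones makes it C3.
A minor sixth down from D4 gives F#3.

D#3 F#2 Abb3 C3 F#3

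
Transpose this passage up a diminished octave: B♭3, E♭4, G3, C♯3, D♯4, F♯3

Bb3 up a diminished octave is Bbb4.
A diminished octave up from Eb4 gives Ebb5.
G3 up a diminished octave is Gb4.
C#3 up a diminished octave is C4.
D#4 up a diminished octave is D5.
A diminished octave up from F#3 gives F4.

Bbb4 Ebb5 Gb4 C4 D5 F4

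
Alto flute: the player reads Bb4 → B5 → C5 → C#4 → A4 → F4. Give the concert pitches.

F4 F#5 G4 G#3 E4 C4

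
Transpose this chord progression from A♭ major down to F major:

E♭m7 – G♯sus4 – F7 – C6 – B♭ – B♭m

A♭ major down to F major is a minor third; each chord root moves by that interval while the quality stays the same.
E♭m7: root E♭ down a minor third → C, giving Cm7.
G♯sus4: root G♯ down a minor third → E#, giving E#sus4.
F7: root F down a minor third → D, giving D7.
C6: root C down a minor third → A, giving A6.
B♭: root B♭ down a minor third → G, giving G.
B♭m: root B♭ down a minor third → G, giving Gm.

Cm7 E#sus4 D7 A6 G Gm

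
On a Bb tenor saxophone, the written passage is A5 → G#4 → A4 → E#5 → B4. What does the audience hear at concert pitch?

G4 F#3 G3 D#4 A3

The Bb tenor saxophone sounds a major ninth below written, so transpose each written note down a major ninth.
A5 becomes G4
G#4 becomes F#3
A4 becomes G3
E#5 becomes D#4
B4 becomes A3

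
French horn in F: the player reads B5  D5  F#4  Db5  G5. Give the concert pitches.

E5 G4 B3 Gb4 C5

Written C4 on the French horn in F sounds as F3, a perfect fifth lower; apply that shift to every note.
B5 to E5
D5 to G4
F#4 to B3
Db5 to Gb4
G5 to C5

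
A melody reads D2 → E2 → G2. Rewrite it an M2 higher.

E2 F#2 A2

A major second up from D2 gives E2.
A major second up from E2 gives F#2.
A major second up from G2 gives A2.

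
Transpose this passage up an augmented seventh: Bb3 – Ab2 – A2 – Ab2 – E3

A#4 G#3 G##3 G#3 D##4

Bb3 → A#4
Ab2 → G#3
A2 → G##3
Ab2 → G#3
E3 → D##4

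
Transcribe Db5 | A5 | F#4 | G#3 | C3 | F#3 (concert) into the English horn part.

Ab5 E6 C#5 D#4 G3 C#4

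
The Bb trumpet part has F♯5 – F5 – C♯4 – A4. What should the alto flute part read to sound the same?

A5 Ab5 E4 C5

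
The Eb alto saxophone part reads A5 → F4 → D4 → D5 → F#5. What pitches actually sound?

C5 Ab3 F3 F4 A4

Written C4 on the Eb alto saxophone sounds as Eb3, a major sixth lower; apply that shift to every note.
A5 gives C5
F4 gives Ab3
D4 gives F3
D5 gives F4
F#5 gives A4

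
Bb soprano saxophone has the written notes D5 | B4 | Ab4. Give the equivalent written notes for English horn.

G5 E5 Db5

First find concert pitch: the Bb soprano saxophone sounds a major second below written, so D5 B4 Ab4 sounds C5 A4 Gb4.
Then write for English horn: it sounds a perfect fifth below written, so the part must be a perfect fifth above concert.
C5 → G5
A4 → E5
Gb4 → Db5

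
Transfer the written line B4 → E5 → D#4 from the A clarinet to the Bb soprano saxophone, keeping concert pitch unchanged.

First find concert pitch: the A clarinet sounds a minor third below written, so B4 E5 D#4 sounds G#4 C#5 B#3.
Then write for Bb soprano saxophone: it sounds a major second below written, so the part must be a major second above concert.
G#4 → A#4
C#5 → D#5
B#3 → C##4

A#4 D#5 C##4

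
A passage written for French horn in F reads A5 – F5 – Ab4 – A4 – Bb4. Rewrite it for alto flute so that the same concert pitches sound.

First find concert pitch: the French horn in F sounds a perfect fifth below written, so A5 F5 Ab4 A4 Bb4 sounds D5 Bb4 Db4 D4 Eb4.
Then write for alto flute: it sounds a perfect fourth below written, so the part must be a perfect fourth above concert.
D5 → G5
Bb4 → Eb5
Db4 → Gb4
D4 → G4
Eb4 → Ab4

G5 Eb5 Gb4 G4 Ab4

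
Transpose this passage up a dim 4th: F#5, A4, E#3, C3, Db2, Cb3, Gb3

F#5 up a diminished fourth is Bb5.
A4 up a diminished fourth is Db5.
E#3: a fourth up reaches A, and 4 semitones makes it A3.
A diminished fourth up from C3 gives Fb3.
Db2 up a diminished fourth is Gbb2.
A diminished fourth up from Cb3 gives Fbb3.
A diminished fourth up from Gb3 gives Cbb4.

Bb5 Db5 A3 Fb3 Gbb2 Fbb3 Cbb4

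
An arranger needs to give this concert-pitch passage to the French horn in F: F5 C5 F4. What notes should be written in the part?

C6 G5 C5

The French horn in F sounds a perfect fifth below written, so the written part must be a perfect fifth above concert — transpose each note up.
F5 gives C6
C5 gives G5
F4 gives C5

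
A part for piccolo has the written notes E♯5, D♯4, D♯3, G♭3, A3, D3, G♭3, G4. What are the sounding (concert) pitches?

Written C4 on the piccolo sounds as C5, a perfect octave higher; apply that shift to every note.
E#5 to E#6
D#4 to D#5
D#3 to D#4
Gb3 to Gb4
A3 to A4
D3 to D4
Gb3 to Gb4
G4 to G5

E#6 D#5 D#4 Gb4 A4 D4 Gb4 G5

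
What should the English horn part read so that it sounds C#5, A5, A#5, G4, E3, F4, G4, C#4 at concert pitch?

G#5 E6 E#6 D5 B3 C5 D5 G#4

Written C4 sounds as F3 on the English horn, so concert pitches are written a perfect fifth up.
C#5 -> G#5
A5 -> E6
A#5 -> E#6
G4 -> D5
E3 -> B3
F4 -> C5
G4 -> D5
C#4 -> G#4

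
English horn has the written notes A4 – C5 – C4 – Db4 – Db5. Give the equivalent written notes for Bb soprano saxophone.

First find concert pitch: the English horn sounds a perfect fifth below written, so A4 C5 C4 Db4 Db5 sounds D4 F4 F3 Gb3 Gb4.
Then write for Bb soprano saxophone: it sounds a major second below written, so the part must be a major second above concert.
D4 → E4
F4 → G4
F3 → G3
Gb3 → Ab3
Gb4 → Ab4

E4 G4 G3 Ab3 Ab4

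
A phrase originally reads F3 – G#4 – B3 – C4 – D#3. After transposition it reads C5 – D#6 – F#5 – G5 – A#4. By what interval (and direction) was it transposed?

From F3 to C5 is 12 letter names — a twelfth of some quality.
F3 to C5 is 19 semitones, which makes it a perfect twelfth; the second version is higher, so the direction is up.
Checking another pair — D#3 → A#4 — gives the same interval.

up a perfect twelfth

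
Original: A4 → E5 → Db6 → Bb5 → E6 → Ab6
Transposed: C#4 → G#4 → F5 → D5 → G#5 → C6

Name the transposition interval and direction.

down a minor sixth

From A4 to C#4 is 6 letter names — a sixth of some quality.
C#4 to A4 is 8 semitones, which makes it a minor sixth; the second version is lower, so the direction is down.
Checking another pair — Ab6 → C6 — gives the same interval.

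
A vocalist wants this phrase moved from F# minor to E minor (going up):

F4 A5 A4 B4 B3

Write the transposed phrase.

Eb5 G6 G5 A5 A4

F# minor to E minor up is a minor seventh, so every note moves up by that interval.
F4 -> Eb5
A5 -> G6
A4 -> G5
B4 -> A5
B3 -> A4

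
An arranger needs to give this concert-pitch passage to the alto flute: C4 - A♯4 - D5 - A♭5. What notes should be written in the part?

F4 D#5 G5 Db6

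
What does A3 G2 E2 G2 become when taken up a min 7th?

G4 F3 D3 F3

A3 becomes G4
G2 becomes F3
E2 becomes D3
G2 becomes F3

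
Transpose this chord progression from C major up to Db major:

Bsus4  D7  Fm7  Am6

C major up to Db major is a minor second; each chord root moves by that interval while the quality stays the same.
Bsus4: root B up a minor second → C, giving Csus4.
D7: root D up a minor second → Eb, giving Eb7.
Fm7: root F up a minor second → Gb, giving Gbm7.
Am6: root A up a minor second → Bb, giving Bbm6.

Csus4 Eb7 Gbm7 Bbm6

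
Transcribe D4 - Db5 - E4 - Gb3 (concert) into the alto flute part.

G4 Gb5 A4 Cb4

The alto flute sounds a perfect fourth below written, so the written part must be a perfect fourth above concert — transpose each note up.
D4 → G4
Db5 → Gb5
E4 → A4
Gb3 → Cb4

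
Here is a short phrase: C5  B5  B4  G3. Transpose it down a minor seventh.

D4 C#5 C#4 A2

C5 down a minor seventh is D4.
B5: a seventh down reaches C, and 10 semitones makes it C#5.
A minor seventh down from B4 gives C#4.
A minor seventh down from G3 gives A2.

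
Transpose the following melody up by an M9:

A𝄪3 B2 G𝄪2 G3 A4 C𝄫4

A##3 up a major ninth is B##4.
A major ninth up from B2 gives C#4.
A major ninth up from G##2 gives A##3.
G3 up a major ninth is A4.
A major ninth up from A4 gives B5.
A major ninth up from Cbb4 gives Dbb5.

B##4 C#4 A##3 A4 B5 Dbb5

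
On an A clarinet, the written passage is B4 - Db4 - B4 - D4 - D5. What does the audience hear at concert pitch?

Written C4 on the A clarinet sounds as A3, a minor third lower; apply that shift to every note.
B4 becomes G#4
Db4 becomes Bb3
B4 becomes G#4
D4 becomes B3
D5 becomes B4

G#4 Bb3 G#4 B3 B4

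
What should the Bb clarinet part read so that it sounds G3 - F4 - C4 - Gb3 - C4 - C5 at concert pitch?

The Bb clarinet sounds a major second below written, so the written part must be a major second above concert — transpose each note up.
G3 becomes A3
F4 becomes G4
C4 becomes D4
Gb3 becomes Ab3
C4 becomes D4
C5 becomes D5

A3 G4 D4 Ab3 D4 D5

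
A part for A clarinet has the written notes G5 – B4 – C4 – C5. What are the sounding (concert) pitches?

The A clarinet sounds a minor third below written, so transpose each written note down a minor third.
G5 becomes E5
B4 becomes G#4
C4 becomes A3
C5 becomes A4

E5 G#4 A3 A4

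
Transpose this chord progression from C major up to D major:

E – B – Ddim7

F# C# Edim7

C major up to D major is a major second; each chord root moves by that interval while the quality stays the same.
E: root E up a major second → F#, giving F#.
B: root B up a major second → C#, giving C#.
Ddim7: root D up a major second → E, giving Edim7.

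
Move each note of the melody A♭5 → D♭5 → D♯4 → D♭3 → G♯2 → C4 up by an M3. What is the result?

Ab5 to C6
Db5 to F5
D#4 to F##4
Db3 to F3
G#2 to B#2
C4 to E4

C6 F5 F##4 F3 B#2 E4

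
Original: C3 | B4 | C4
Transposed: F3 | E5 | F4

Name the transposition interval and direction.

up a perfect fourth

From C3 to F3 is 4 letter names — a fourth of some quality.
C3 to F3 is 5 semitones, which makes it a perfect fourth; the second version is higher, so the direction is up.
Checking another pair — C4 → F4 — gives the same interval.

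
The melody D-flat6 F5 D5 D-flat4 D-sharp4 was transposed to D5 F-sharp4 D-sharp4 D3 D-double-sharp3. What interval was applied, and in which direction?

From Db6 to D5 is 8 letter names — an octave of some quality.
D5 to Db6 is 11 semitones, which makes it a diminished octave; the second version is lower, so the direction is down.
Checking another pair — D#4 → D##3 — gives the same interval.

down a diminished octave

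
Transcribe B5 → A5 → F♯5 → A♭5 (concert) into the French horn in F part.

F#6 E6 C#6 Eb6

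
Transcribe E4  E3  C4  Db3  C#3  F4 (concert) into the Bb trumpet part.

F#4 F#3 D4 Eb3 D#3 G4

The Bb trumpet sounds a major second below written, so the written part must be a major second above concert — transpose each note up.
E4 to F#4
E3 to F#3
C4 to D4
Db3 to Eb3
C#3 to D#3
F4 to G4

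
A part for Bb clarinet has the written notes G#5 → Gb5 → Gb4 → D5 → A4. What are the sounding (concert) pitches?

F#5 Fb5 Fb4 C5 G4

Written C4 on the Bb clarinet sounds as Bb3, a major second lower; apply that shift to every note.
G#5 becomes F#5
Gb5 becomes Fb5
Gb4 becomes Fb4
D5 becomes C5
A4 becomes G4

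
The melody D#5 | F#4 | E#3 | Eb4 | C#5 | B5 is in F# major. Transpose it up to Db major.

F# major to Db major up is a diminished sixth, so every note moves up by that interval.
D#5 -> Bb5
F#4 -> Db5
E#3 -> C4
Eb4 -> Cbb5
C#5 -> Ab5
B5 -> Gb6

Bb5 Db5 C4 Cbb5 Ab5 Gb6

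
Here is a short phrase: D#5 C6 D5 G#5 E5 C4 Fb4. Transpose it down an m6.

D#5 becomes F##4
C6 becomes E5
D5 becomes F#4
G#5 becomes B#4
E5 becomes G#4
C4 becomes E3
Fb4 becomes Ab3

F##4 E5 F#4 B#4 G#4 E3 Ab3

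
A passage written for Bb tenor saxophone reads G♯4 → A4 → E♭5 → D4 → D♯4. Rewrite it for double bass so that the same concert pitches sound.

First find concert pitch: the Bb tenor saxophone sounds a major ninth below written, so G♯4 A4 E♭5 D4 D♯4 sounds F#3 G3 Db4 C3 C#3.
Then write for double bass: it sounds a perfect octave below written, so the part must be a perfect octave above concert.
F#3 → F#4
G3 → G4
Db4 → Db5
C3 → C4
C#3 → C#4

F#4 G4 Db5 C4 C#4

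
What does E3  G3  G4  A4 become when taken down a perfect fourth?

E3 down a perfect fourth is B2.
A perfect fourth down from G3 gives D3.
G4 down a perfect fourth is D4.
A perfect fourth down from A4 gives E4.

B2 D3 D4 E4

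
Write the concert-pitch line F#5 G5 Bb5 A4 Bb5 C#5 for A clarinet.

A5 Bb5 Db6 C5 Db6 E5

The A clarinet sounds a minor third below written, so the written part must be a minor third above concert — transpose each note up.
F#5 -> A5
G5 -> Bb5
Bb5 -> Db6
A4 -> C5
Bb5 -> Db6
C#5 -> E5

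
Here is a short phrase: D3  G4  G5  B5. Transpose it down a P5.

A perfect fifth down from D3 gives G2.
G4 down a perfect fifth is C4.
G5: a fifth down reaches C, and 7 semitones makes it C5.
B5 down a perfect fifth is E5.

G2 C4 C5 E5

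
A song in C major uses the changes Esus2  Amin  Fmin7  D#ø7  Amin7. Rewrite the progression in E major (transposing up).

G#sus2 C#min Amin7 F##ø7 C#min7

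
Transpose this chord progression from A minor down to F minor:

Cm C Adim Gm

A minor down to F minor is a major third; each chord root moves by that interval while the quality stays the same.
Cm: root C down a major third → Ab, giving Abm.
C: root C down a major third → Ab, giving Ab.
Adim: root A down a major third → F, giving Fdim.
Gm: root G down a major third → Eb, giving Ebm.

Abm Ab Fdim Ebm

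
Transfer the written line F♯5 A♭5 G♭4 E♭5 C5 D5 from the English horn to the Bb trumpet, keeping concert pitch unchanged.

First find concert pitch: the English horn sounds a perfect fifth below written, so F♯5 A♭5 G♭4 E♭5 C5 D5 sounds B4 Db5 Cb4 Ab4 F4 G4.
Then write for Bb trumpet: it sounds a major second below written, so the part must be a major second above concert.
B4 → C#5
Db5 → Eb5
Cb4 → Db4
Ab4 → Bb4
F4 → G4
G4 → A4

C#5 Eb5 Db4 Bb4 G4 A4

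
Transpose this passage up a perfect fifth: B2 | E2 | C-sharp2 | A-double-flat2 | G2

A perfect fifth up from B2 gives F#3.
A perfect fifth up from E2 gives B2.
C#2: a fifth up reaches G, and 7 semitones makes it G#2.
Abb2: a fifth up reaches E, and 7 semitones makes it Ebb3.
G2 up a perfect fifth is D3.

F#3 B2 G#2 Ebb3 D3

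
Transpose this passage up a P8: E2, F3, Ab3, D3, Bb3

E3 F4 Ab4 D4 Bb4

A perfect octave up from E2 gives E3.
F3: an octave up reaches F, and 12 semitones makes it F4.
Ab3: an octave up reaches A, and 12 semitones makes it Ab4.
D3: an octave up reaches D, and 12 semitones makes it D4.
A perfect octave up from Bb3 gives Bb4.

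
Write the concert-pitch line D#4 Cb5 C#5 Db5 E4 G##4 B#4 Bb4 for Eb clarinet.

The Eb clarinet sounds a minor third above written, so the written part must be a minor third below concert — transpose each note down.
D#4 → B#3
Cb5 → Ab4
C#5 → A#4
Db5 → Bb4
E4 → C#4
G##4 → E##4
B#4 → G##4
Bb4 → G4

B#3 Ab4 A#4 Bb4 C#4 E##4 G##4 G4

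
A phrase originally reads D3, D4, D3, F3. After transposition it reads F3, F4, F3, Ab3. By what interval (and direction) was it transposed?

up a minor third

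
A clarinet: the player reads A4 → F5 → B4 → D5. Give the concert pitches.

F#4 D5 G#4 B4

Written C4 on the A clarinet sounds as A3, a minor third lower; apply that shift to every note.
A4 gives F#4
F5 gives D5
B4 gives G#4
D5 gives B4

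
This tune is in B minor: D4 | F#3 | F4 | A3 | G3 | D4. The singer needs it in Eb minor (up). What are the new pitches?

Gb4 Bb3 Bbb4 Db4 Cb4 Gb4

From B up to Eb is a diminished fourth; apply that to each pitch.
D4 gives Gb4
F#3 gives Bb3
F4 gives Bbb4
A3 gives Db4
G3 gives Cb4
D4 gives Gb4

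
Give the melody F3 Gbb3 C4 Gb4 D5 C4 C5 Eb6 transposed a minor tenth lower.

D2 Ebb2 A2 Eb3 B3 A2 A3 C5

F3 to D2
Gbb3 to Ebb2
C4 to A2
Gb4 to Eb3
D5 to B3
C4 to A2
C5 to A3
Eb6 to C5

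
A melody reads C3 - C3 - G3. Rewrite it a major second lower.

Bb2 Bb2 F3

C3 gives Bb2
C3 gives Bb2
G3 gives F3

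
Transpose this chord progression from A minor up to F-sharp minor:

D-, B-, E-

B- G#- C#-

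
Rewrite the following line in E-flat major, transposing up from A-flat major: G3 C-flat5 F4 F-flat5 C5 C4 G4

A-flat major to E-flat major up is a perfect fifth, so every note moves up by that interval.
G3 becomes D4
Cb5 becomes Gb5
F4 becomes C5
Fb5 becomes Cb6
C5 becomes G5
C4 becomes G4
G4 becomes D5

D4 Gb5 C5 Cb6 G5 G4 D5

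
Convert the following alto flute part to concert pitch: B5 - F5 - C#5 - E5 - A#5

The alto flute sounds a perfect fourth below written, so transpose each written note down a perfect fourth.
B5 -> F#5
F5 -> C5
C#5 -> G#4
E5 -> B4
A#5 -> E#5

F#5 C5 G#4 B4 E#5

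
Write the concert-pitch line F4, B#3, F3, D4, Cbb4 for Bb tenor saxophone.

The Bb tenor saxophone sounds a major ninth below written, so the written part must be a major ninth above concert — transpose each note up.
F4 → G5
B#3 → C##5
F3 → G4
D4 → E5
Cbb4 → Dbb5

G5 C##5 G4 E5 Dbb5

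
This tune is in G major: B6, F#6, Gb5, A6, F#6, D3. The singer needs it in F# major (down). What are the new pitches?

G major to F# major down is a minor second, so every note moves down by that interval.
B6 -> A#6
F#6 -> E#6
Gb5 -> F5
A6 -> G#6
F#6 -> E#6
D3 -> C#3

A#6 E#6 F5 G#6 E#6 C#3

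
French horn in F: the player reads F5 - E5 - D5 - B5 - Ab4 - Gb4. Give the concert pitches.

Bb4 A4 G4 E5 Db4 Cb4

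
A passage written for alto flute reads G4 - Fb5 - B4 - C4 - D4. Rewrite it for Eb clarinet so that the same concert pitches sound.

First find concert pitch: the alto flute sounds a perfect fourth below written, so G4 Fb5 B4 C4 D4 sounds D4 Cb5 F#4 G3 A3.
Then write for Eb clarinet: it sounds a minor third above written, so the part must be a minor third below concert.
D4 → B3
Cb5 → Ab4
F#4 → D#4
G3 → E3
A3 → F#3

B3 Ab4 D#4 E3 F#3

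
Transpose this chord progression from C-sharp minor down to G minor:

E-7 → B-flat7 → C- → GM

Bb-7 Fb7 Gb- DbM

C-sharp minor down to G minor is an augmented fourth; each chord root moves by that interval while the quality stays the same.
E-7: root E down an augmented fourth → Bb, giving Bb-7.
B-flat7: root B-flat down an augmented fourth → Fb, giving Fb7.
C-: root C down an augmented fourth → Gb, giving Gb-.
GM: root G down an augmented fourth → Db, giving DbM.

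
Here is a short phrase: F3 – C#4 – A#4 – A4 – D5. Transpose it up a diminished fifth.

F3 gives Cb4
C#4 gives G4
A#4 gives E5
A4 gives Eb5
D5 gives Ab5

Cb4 G4 E5 Eb5 Ab5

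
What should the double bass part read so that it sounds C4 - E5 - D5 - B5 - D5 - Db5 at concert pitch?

Written C4 sounds as C3 on the double bass, so concert pitches are written a perfect octave up.
C4 -> C5
E5 -> E6
D5 -> D6
B5 -> B6
D5 -> D6
Db5 -> Db6

C5 E6 D6 B6 D6 Db6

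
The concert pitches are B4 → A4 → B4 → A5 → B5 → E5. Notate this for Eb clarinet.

G#4 F#4 G#4 F#5 G#5 C#5

Written C4 sounds as Eb4 on the Eb clarinet, so concert pitches are written a minor third down.
B4 to G#4
A4 to F#4
B4 to G#4
A5 to F#5
B5 to G#5
E5 to C#5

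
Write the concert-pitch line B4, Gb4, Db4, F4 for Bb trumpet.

C#5 Ab4 Eb4 G4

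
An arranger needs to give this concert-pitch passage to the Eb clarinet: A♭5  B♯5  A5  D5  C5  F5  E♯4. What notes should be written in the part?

F5 G##5 F#5 B4 A4 D5 C##4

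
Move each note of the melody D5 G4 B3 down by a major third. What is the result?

Bb4 Eb4 G3

D5 -> Bb4
G4 -> Eb4
B3 -> G3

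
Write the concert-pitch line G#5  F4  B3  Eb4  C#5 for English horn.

The English horn sounds a perfect fifth below written, so the written part must be a perfect fifth above concert — transpose each note up.
G#5 -> D#6
F4 -> C5
B3 -> F#4
Eb4 -> Bb4
C#5 -> G#5

D#6 C5 F#4 Bb4 G#5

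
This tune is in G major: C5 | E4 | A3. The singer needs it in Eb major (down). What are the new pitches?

From G down to Eb is a major third; apply that to each pitch.
C5 → Ab4
E4 → C4
A3 → F3

Ab4 C4 F3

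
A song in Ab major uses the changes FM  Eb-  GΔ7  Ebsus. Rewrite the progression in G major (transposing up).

Ab major up to G major is a major seventh; each chord root moves by that interval while the quality stays the same.
FM: root F up a major seventh → E, giving EM.
Eb-: root Eb up a major seventh → D, giving D-.
GΔ7: root G up a major seventh → F#, giving F#Δ7.
Ebsus: root Eb up a major seventh → D, giving Dsus.

EM D- F#Δ7 Dsus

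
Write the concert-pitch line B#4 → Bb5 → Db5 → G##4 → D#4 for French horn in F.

Written C4 sounds as F3 on the French horn in F, so concert pitches are written a perfect fifth up.
B#4 gives F##5
Bb5 gives F6
Db5 gives Ab5
G##4 gives D##5
D#4 gives A#4

F##5 F6 Ab5 D##5 A#4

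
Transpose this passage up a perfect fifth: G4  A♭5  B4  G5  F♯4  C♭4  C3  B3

D5 Eb6 F#5 D6 C#5 Gb4 G3 F#4

G4 up a perfect fifth is D5.
A perfect fifth up from Ab5 gives Eb6.
B4 up a perfect fifth is F#5.
G5: a fifth up reaches D, and 7 semitones makes it D6.
F#4: a fifth up reaches C, and 7 semitones makes it C#5.
Cb4 up a perfect fifth is Gb4.
C3 up a perfect fifth is G3.
B3 up a perfect fifth is F#4.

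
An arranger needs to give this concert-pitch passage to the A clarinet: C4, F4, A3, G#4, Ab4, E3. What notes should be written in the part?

The A clarinet sounds a minor third below written, so the written part must be a minor third above concert — transpose each note up.
C4 becomes Eb4
F4 becomes Ab4
A3 becomes C4
G#4 becomes B4
Ab4 becomes Cb5
E3 becomes G3

Eb4 Ab4 C4 B4 Cb5 G3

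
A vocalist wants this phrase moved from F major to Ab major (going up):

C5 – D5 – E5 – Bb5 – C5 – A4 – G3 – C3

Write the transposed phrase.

F major to Ab major up is a minor third, so every note moves up by that interval.
C5 -> Eb5
D5 -> F5
E5 -> G5
Bb5 -> Db6
C5 -> Eb5
A4 -> C5
G3 -> Bb3
C3 -> Eb3

Eb5 F5 G5 Db6 Eb5 C5 Bb3 Eb3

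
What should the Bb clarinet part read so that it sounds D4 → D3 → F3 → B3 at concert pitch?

E4 E3 G3 C#4

Written C4 sounds as Bb3 on the Bb clarinet, so concert pitches are written a major second up.
D4 to E4
D3 to E3
F3 to G3
B3 to C#4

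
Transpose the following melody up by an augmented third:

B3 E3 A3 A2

D##4 G##3 C##4 C##3

B3 → D##4
E3 → G##3
A3 → C##4
A2 → C##3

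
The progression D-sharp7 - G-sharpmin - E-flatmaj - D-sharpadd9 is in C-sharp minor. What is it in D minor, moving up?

E7 Amin Fbmaj Eadd9

C-sharp minor up to D minor is a minor second; each chord root moves by that interval while the quality stays the same.
D-sharp7: root D-sharp up a minor second → E, giving E7.
G-sharpmin: root G-sharp up a minor second → A, giving Amin.
E-flatmaj: root E-flat up a minor second → Fb, giving Fbmaj.
D-sharpadd9: root D-sharp up a minor second → E, giving Eadd9.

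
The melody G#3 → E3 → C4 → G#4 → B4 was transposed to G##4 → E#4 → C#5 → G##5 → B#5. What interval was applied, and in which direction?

up an augmented octave

From G#3 to G##4 is 8 letter names — an octave of some quality.
G#3 to G##4 is 13 semitones, which makes it an augmented octave; the second version is higher, so the direction is up.
Checking another pair — B4 → B#5 — gives the same interval.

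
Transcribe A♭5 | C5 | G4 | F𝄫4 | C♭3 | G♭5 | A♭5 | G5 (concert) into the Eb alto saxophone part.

F6 A5 E5 Dbb5 Ab3 Eb6 F6 E6

The Eb alto saxophone sounds a major sixth below written, so the written part must be a major sixth above concert — transpose each note up.
Ab5 → F6
C5 → A5
G4 → E5
Fbb4 → Dbb5
Cb3 → Ab3
Gb5 → Eb6
Ab5 → F6
G5 → E6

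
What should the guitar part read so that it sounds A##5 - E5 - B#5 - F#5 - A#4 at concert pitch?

A##6 E6 B#6 F#6 A#5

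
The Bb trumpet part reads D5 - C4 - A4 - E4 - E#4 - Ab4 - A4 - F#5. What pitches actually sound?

C5 Bb3 G4 D4 D#4 Gb4 G4 E5

The Bb trumpet sounds a major second below written, so transpose each written note down a major second.
D5 to C5
C4 to Bb3
A4 to G4
E4 to D4
E#4 to D#4
Ab4 to Gb4
A4 to G4
F#5 to E5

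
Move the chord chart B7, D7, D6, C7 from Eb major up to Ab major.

E7 G7 G6 F7

Eb major up to Ab major is a perfect fourth; each chord root moves by that interval while the quality stays the same.
B7: root B up a perfect fourth → E, giving E7.
D7: root D up a perfect fourth → G, giving G7.
D6: root D up a perfect fourth → G, giving G6.
C7: root C up a perfect fourth → F, giving F7.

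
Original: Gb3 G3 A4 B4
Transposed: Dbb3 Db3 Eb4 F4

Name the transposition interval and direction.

Take the first pair: Gb3 → Dbb3. G to D spans 4 letter names, so the interval is some kind of fourth.
Dbb3 to Gb3 is 6 semitones, which makes it an augmented fourth; the second version is lower, so the direction is down.
Checking another pair — B4 → F4 — gives the same interval.

down an augmented fourth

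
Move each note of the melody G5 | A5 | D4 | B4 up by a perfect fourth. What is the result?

G5 up a perfect fourth is C6.
A5 up a perfect fourth is D6.
D4 up a perfect fourth is G4.
B4 up a perfect fourth is E5.

C6 D6 G4 E5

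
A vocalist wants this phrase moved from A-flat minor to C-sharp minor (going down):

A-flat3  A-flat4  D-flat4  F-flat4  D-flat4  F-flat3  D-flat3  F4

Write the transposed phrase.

C#3 C#4 F#3 A3 F#3 A2 F#2 A#3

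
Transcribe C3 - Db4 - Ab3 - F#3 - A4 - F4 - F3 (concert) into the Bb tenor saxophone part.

The Bb tenor saxophone sounds a major ninth below written, so the written part must be a major ninth above concert — transpose each note up.
C3 → D4
Db4 → Eb5
Ab3 → Bb4
F#3 → G#4
A4 → B5
F4 → G5
F3 → G4

D4 Eb5 Bb4 G#4 B5 G5 G4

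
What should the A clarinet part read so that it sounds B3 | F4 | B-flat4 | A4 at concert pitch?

D4 Ab4 Db5 C5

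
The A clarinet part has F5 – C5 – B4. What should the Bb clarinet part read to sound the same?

E5 B4 A#4

First find concert pitch: the A clarinet sounds a minor third below written, so F5 C5 B4 sounds D5 A4 G#4.
Then write for Bb clarinet: it sounds a major second below written, so the part must be a major second above concert.
D5 → E5
A4 → B4
G#4 → A#4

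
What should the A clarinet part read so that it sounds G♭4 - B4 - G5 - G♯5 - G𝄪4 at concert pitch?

Written C4 sounds as A3 on the A clarinet, so concert pitches are written a minor third up.
Gb4 to Bbb4
B4 to D5
G5 to Bb5
G#5 to B5
G##4 to B#4

Bbb4 D5 Bb5 B5 B#4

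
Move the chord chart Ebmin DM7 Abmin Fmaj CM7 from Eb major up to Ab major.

Abmin GM7 Dbmin Bbmaj FM7

Eb major up to Ab major is a perfect fourth; each chord root moves by that interval while the quality stays the same.
Ebmin: root Eb up a perfect fourth → Ab, giving Abmin.
DM7: root D up a perfect fourth → G, giving GM7.
Abmin: root Ab up a perfect fourth → Db, giving Dbmin.
Fmaj: root F up a perfect fourth → Bb, giving Bbmaj.
CM7: root C up a perfect fourth → F, giving FM7.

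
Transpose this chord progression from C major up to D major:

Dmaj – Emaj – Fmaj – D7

Emaj F#maj Gmaj E7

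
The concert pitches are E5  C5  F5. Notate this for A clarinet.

The A clarinet sounds a minor third below written, so the written part must be a minor third above concert — transpose each note up.
E5 to G5
C5 to Eb5
F5 to Ab5

G5 Eb5 Ab5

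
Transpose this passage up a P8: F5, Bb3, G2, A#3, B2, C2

F6 Bb4 G3 A#4 B3 C3

F5: an octave up reaches F, and 12 semitones makes it F6.
Bb3: an octave up reaches B, and 12 semitones makes it Bb4.
G2: an octave up reaches G, and 12 semitones makes it G3.
A#3: an octave up reaches A, and 12 semitones makes it A#4.
A perfect octave up from B2 gives B3.
A perfect octave up from C2 gives C3.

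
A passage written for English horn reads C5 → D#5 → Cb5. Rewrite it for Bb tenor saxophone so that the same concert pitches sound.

G5 A#5 Gb5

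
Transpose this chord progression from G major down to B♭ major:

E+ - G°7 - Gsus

G major down to B♭ major is a major sixth; each chord root moves by that interval while the quality stays the same.
E+: root E down a major sixth → G, giving G+.
G°7: root G down a major sixth → Bb, giving Bb°7.
Gsus: root G down a major sixth → Bb, giving Bbsus.

G+ Bb°7 Bbsus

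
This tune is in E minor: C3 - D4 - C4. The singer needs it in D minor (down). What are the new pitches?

From E down to D is a major second; apply that to each pitch.
C3 to Bb2
D4 to C4
C4 to Bb3

Bb2 C4 Bb3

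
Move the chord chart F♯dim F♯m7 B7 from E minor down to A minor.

E minor down to A minor is a perfect fifth; each chord root moves by that interval while the quality stays the same.
F♯dim: root F♯ down a perfect fifth → B, giving Bdim.
F♯m7: root F♯ down a perfect fifth → B, giving Bm7.
B7: root B down a perfect fifth → E, giving E7.

Bdim Bm7 E7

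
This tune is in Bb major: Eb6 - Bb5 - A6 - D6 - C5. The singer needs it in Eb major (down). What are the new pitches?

Ab5 Eb5 D6 G5 F4

From Bb down to Eb is a perfect fifth; apply that to each pitch.
Eb6 becomes Ab5
Bb5 becomes Eb5
A6 becomes D6
D6 becomes G5
C5 becomes F4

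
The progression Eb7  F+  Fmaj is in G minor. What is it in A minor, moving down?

G minor down to A minor is a minor seventh; each chord root moves by that interval while the quality stays the same.
Eb7: root Eb down a minor seventh → F, giving F7.
F+: root F down a minor seventh → G, giving G+.
Fmaj: root F down a minor seventh → G, giving Gmaj.

F7 G+ Gmaj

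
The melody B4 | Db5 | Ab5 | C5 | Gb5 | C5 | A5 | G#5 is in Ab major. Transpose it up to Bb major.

Ab major to Bb major up is a major second, so every note moves up by that interval.
B4 → C#5
Db5 → Eb5
Ab5 → Bb5
C5 → D5
Gb5 → Ab5
C5 → D5
A5 → B5
G#5 → A#5

C#5 Eb5 Bb5 D5 Ab5 D5 B5 A#5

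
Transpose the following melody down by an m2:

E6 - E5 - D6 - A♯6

E6 down a minor second is D#6.
E5 down a minor second is D#5.
D6: a second down reaches C, and 1 semitone makes it C#6.
A#6: a second down reaches G, and 1 semitone makes it G##6.

D#6 D#5 C#6 G##6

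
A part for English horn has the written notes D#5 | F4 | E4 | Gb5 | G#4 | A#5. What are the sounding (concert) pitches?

G#4 Bb3 A3 Cb5 C#4 D#5

Written C4 on the English horn sounds as F3, a perfect fifth lower; apply that shift to every note.
D#5 becomes G#4
F4 becomes Bb3
E4 becomes A3
Gb5 becomes Cb5
G#4 becomes C#4
A#5 becomes D#5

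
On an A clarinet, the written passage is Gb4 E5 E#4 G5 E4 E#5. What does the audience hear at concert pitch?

The A clarinet sounds a minor third below written, so transpose each written note down a minor third.
Gb4 gives Eb4
E5 gives C#5
E#4 gives C##4
G5 gives E5
E4 gives C#4
E#5 gives C##5

Eb4 C#5 C##4 E5 C#4 C##5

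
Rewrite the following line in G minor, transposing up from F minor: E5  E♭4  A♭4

F#5 F4 Bb4

F minor to G minor up is a major second, so every note moves up by that interval.
E5 -> F#5
Eb4 -> F4
Ab4 -> Bb4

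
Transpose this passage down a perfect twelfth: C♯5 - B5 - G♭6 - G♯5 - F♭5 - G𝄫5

C#5 down a perfect twelfth is F#3.
B5: a twelfth down reaches E, and 19 semitones makes it E4.
Gb6 down a perfect twelfth is Cb5.
G#5: a twelfth down reaches C, and 19 semitones makes it C#4.
Fb5: a twelfth down reaches B, and 19 semitones makes it Bbb3.
A perfect twelfth down from Gbb5 gives Cbb4.

F#3 E4 Cb5 C#4 Bbb3 Cbb4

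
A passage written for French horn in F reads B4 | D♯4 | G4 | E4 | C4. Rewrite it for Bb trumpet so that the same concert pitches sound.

First find concert pitch: the French horn in F sounds a perfect fifth below written, so B4 D♯4 G4 E4 C4 sounds E4 G#3 C4 A3 F3.
Then write for Bb trumpet: it sounds a major second below written, so the part must be a major second above concert.
E4 → F#4
G#3 → A#3
C4 → D4
A3 → B3
F3 → G3

F#4 A#3 D4 B3 G3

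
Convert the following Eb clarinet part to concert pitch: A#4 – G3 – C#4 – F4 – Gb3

Written C4 on the Eb clarinet sounds as Eb4, a minor third higher; apply that shift to every note.
A#4 to C#5
G3 to Bb3
C#4 to E4
F4 to Ab4
Gb3 to Bbb3

C#5 Bb3 E4 Ab4 Bbb3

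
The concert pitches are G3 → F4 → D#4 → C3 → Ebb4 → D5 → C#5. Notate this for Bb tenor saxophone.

The Bb tenor saxophone sounds a major ninth below written, so the written part must be a major ninth above concert — transpose each note up.
G3 becomes A4
F4 becomes G5
D#4 becomes E#5
C3 becomes D4
Ebb4 becomes Fb5
D5 becomes E6
C#5 becomes D#6

A4 G5 E#5 D4 Fb5 E6 D#6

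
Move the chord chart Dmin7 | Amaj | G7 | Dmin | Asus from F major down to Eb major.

Cmin7 Gmaj F7 Cmin Gsus

F major down to Eb major is a major second; each chord root moves by that interval while the quality stays the same.
Dmin7: root D down a major second → C, giving Cmin7.
Amaj: root A down a major second → G, giving Gmaj.
G7: root G down a major second → F, giving F7.
Dmin: root D down a major second → C, giving Cmin.
Asus: root A down a major second → G, giving Gsus.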